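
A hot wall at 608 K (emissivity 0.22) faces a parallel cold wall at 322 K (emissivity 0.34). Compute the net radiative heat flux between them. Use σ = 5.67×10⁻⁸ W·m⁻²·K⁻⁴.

For two large parallel gray plates, q = σ(T₁⁴ − T₂⁴) / (1/ε₁ + 1/ε₂ − 1).
1/ε₁ + 1/ε₂ − 1 = 1/0.22 + 1/0.34 − 1 = 6.487.
T₁⁴ − T₂⁴ = 1.37×10^11 − 1.08×10^10 = 1.26×10^11 K⁴.
q = 5.67×10⁻⁸ × 1.26×10^11 / 6.487 = 1100 W/m².

q ≈ 1100 W/m²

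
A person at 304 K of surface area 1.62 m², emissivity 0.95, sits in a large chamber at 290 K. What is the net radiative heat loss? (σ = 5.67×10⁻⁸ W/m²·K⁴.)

Q = εσA(T⁴ − T_s⁴). T⁴ − T_s⁴ = (304)⁴ − (290)⁴ = 8.54×10^9 − 7.07×10^9 = 1.47×10^9 K⁴.
Q = 0.95 × 5.67×10⁻⁸ × 1.62 × 1.47×10^9 = 128 W.

Q ≈ 128 W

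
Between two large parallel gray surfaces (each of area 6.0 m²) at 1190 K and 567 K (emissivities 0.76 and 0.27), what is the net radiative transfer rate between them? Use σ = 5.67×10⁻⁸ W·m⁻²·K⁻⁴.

For two large parallel gray plates, q = σ(T₁⁴ − T₂⁴) / (1/ε₁ + 1/ε₂ − 1).
1/ε₁ + 1/ε₂ − 1 = 1/0.76 + 1/0.27 − 1 = 4.019.
T₁⁴ − T₂⁴ = 2.01×10^12 − 1.03×10^11 = 1.90×10^12 K⁴.
q = 5.67×10⁻⁸ × 1.90×10^12 / 4.019 = 26800 W/m².
Q = q·A = 26800 × 6.0 = 1.61×10^5 W.

Q ≈ 1.61×10^5 W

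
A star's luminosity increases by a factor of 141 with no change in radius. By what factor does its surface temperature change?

P ∝ T⁴ ⇒ T ∝ P^(1/4), so T scales by (141)^(1/4) = 3.45.

factor ≈ 3.45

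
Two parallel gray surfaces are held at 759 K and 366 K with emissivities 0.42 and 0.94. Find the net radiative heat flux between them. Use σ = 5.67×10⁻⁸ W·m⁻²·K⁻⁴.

For two large parallel gray plates, q = σ(T₁⁴ − T₂⁴) / (1/ε₁ + 1/ε₂ − 1).
1/ε₁ + 1/ε₂ − 1 = 1/0.42 + 1/0.94 − 1 = 2.445.
T₁⁴ − T₂⁴ = 3.32×10^11 − 1.79×10^10 = 3.14×10^11 K⁴.
q = 5.67×10⁻⁸ × 3.14×10^11 / 2.445 = 7280 W/m².

q ≈ 7280 W/m²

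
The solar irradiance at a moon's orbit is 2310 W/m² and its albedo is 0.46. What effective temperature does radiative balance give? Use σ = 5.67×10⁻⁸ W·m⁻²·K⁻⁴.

Power absorbed = (1−a)S·πR²; power emitted = 4πR²σT⁴. Equating and cancelling πR²:
T = ((1−a)S / 4σ)^(1/4) = (1250 / (4 × 5.67×10⁻⁸))^(1/4) = (5.50×10^9)^(1/4).
T = 272 K.

T ≈ 272 K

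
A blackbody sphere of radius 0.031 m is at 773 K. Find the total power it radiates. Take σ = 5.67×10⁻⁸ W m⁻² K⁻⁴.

A = 4πr² = 4π × (0.031)² = 0.0121 m².
P = σAT⁴ = 5.67×10⁻⁸ × 0.0121 × (773)⁴ = 5.67×10⁻⁸ × 0.0121 × 3.57×10^11.
P = 244 W.

P ≈ 244 W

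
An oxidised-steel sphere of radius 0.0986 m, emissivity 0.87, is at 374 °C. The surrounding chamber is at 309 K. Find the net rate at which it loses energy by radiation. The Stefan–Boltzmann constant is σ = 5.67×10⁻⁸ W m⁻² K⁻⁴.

A = 4πr² = 4π × (0.0986)² = 0.122 m².
Convert: 374 °C = 647 K.
Q = εσA(T⁴ − T_s⁴). T⁴ − T_s⁴ = (647)⁴ − (309)⁴ = 1.75×10^11 − 9.12×10^9 = 1.66×10^11 K⁴.
Q = 0.87 × 5.67×10⁻⁸ × 0.122 × 1.66×10^11 = 1000 W.

Q ≈ 1000 W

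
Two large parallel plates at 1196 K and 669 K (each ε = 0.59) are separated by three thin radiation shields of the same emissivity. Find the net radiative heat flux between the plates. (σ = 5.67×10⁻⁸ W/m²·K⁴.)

Each of the 4 gaps contributes resistance (2/ε − 1) = 2/0.59 − 1 = 2.390; total = 9.559.
q = σ(T₁⁴ − T₂⁴) / 9.559 = 5.67×10⁻⁸ × 1.85×10^12 / 9.559 = 10900 W/m².

q ≈ 10900 W/m²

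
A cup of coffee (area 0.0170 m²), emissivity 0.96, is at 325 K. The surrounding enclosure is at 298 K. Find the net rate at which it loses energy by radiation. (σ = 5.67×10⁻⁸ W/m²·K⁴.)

Q ≈ 3.03 W

Q = εσA(T⁴ − T_s⁴). T⁴ − T_s⁴ = (325)⁴ − (298)⁴ = 1.12×10^10 − 7.89×10^9 = 3.27×10^9 K⁴.
Q = 0.96 × 5.67×10⁻⁸ × 0.0170 × 3.27×10^9 = 3.03 W.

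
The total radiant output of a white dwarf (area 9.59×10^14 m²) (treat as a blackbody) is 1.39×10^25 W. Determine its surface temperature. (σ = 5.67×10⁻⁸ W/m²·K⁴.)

T ≈ 22500 K

From P = σAT⁴, T = (P / σA)^(1/4) = (1.39×10^25 / (5.67×10⁻⁸ × 9.59×10^14))^(1/4).
T = (2.56×10^17)^(1/4) = 22500 K.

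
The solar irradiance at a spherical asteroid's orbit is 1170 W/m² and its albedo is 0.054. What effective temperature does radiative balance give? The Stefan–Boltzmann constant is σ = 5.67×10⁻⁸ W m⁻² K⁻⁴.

Power absorbed = (1−a)S·πR²; power emitted = 4πR²σT⁴. Equating and cancelling πR²:
T = ((1−a)S / 4σ)^(1/4) = (1110 / (4 × 5.67×10⁻⁸))^(1/4) = (4.88×10^9)^(1/4).
T = 264 K.

T ≈ 264 K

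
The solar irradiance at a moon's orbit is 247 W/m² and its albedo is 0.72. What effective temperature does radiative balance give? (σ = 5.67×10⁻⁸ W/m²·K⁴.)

Power absorbed = (1−a)S·πR²; power emitted = 4πR²σT⁴. Equating and cancelling πR²:
T = ((1−a)S / 4σ)^(1/4) = (69.2 / (4 × 5.67×10⁻⁸))^(1/4) = (3.05×10^8)^(1/4).
T = 132 K.

T ≈ 132 K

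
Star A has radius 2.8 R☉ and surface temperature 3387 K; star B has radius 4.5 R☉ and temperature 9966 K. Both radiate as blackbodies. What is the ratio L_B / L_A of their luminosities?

L_B/L_A ≈ 194

L = 4πR²σT⁴ ∝ R²T⁴, so L_B/L_A = (4.5/2.8)² × (9966/3387)⁴ = 2.58 × 75.0 = 194.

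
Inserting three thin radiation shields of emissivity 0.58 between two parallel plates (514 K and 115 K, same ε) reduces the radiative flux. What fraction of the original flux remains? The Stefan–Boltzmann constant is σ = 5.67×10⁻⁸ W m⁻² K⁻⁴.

With N identical shields there are N+1 = 4 gaps in series, each with the same radiative resistance, so the flux falls to 1/(N+1) of its unshielded value.

ratio ≈ 0.250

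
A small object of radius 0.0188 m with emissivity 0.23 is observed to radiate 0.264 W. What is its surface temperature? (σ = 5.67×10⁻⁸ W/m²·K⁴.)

A = 4πr² = 4π × (0.0188)² = 4.44×10^-3 m².
From P = εσAT⁴, T = (P / εσA)^(1/4) = (0.264 / (0.23 × 5.67×10⁻⁸ × 4.44×10^-3))^(1/4).
T = (4.56×10^9)^(1/4) = 260 K.

T ≈ 260 K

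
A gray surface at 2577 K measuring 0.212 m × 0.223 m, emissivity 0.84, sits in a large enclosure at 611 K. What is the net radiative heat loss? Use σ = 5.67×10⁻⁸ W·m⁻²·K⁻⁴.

A = 0.212 × 0.223 = 0.0473 m².
Q = εσA(T⁴ − T_s⁴). T⁴ − T_s⁴ = (2577)⁴ − (611)⁴ = 4.41×10^13 − 1.39×10^11 = 4.40×10^13 K⁴.
Q = 0.84 × 5.67×10⁻⁸ × 0.0473 × 4.40×10^13 = 99000 W.

Q ≈ 99000 W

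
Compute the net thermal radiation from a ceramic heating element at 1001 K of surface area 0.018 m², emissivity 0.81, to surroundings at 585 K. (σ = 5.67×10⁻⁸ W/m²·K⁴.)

Q ≈ 733 W

Q = εσA(T⁴ − T_s⁴). T⁴ − T_s⁴ = (1001)⁴ − (585)⁴ = 1.00×10^12 − 1.17×10^11 = 8.87×10^11 K⁴.
Q = 0.81 × 5.67×10⁻⁸ × 0.0180 × 8.87×10^11 = 733 W.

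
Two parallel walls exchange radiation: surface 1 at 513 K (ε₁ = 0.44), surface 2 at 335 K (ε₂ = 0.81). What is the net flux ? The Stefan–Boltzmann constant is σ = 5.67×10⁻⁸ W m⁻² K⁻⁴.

For two large parallel gray plates, q = σ(T₁⁴ − T₂⁴) / (1/ε₁ + 1/ε₂ − 1).
1/ε₁ + 1/ε₂ − 1 = 1/0.44 + 1/0.81 − 1 = 2.507.
T₁⁴ − T₂⁴ = 6.93×10^10 − 1.26×10^10 = 5.67×10^10 K⁴.
q = 5.67×10⁻⁸ × 5.67×10^10 / 2.507 = 1280 W/m².

q ≈ 1280 W/m²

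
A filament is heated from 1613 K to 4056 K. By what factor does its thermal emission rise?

P ∝ T⁴, so the ratio is (4056/1613)⁴ = (2.515)⁴ = 40.0.

ratio ≈ 40.0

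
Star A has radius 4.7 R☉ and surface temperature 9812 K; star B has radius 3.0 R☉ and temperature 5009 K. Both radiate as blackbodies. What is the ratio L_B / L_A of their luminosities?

L = 4πR²σT⁴ ∝ R²T⁴, so L_B/L_A = (3.0/4.7)² × (5009/9812)⁴ = 0.407 × 0.0679 = 0.0277.

L_B/L_A ≈ 0.0277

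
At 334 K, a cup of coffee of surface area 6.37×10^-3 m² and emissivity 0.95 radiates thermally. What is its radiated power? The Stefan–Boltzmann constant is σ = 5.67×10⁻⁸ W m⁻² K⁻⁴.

P ≈ 4.27 W

P = εσAT⁴ = 0.95 × 5.67×10⁻⁸ × 6.37×10^-3 × (334)⁴ = 0.95 × 5.67×10⁻⁸ × 6.37×10^-3 × 1.24×10^10.
P = 4.27 W.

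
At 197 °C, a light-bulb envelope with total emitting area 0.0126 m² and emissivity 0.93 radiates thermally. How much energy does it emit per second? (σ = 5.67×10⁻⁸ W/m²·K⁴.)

197 °C = 470 K.
P = εσAT⁴ = 0.93 × 5.67×10⁻⁸ × 0.0126 × (470)⁴ = 0.93 × 5.67×10⁻⁸ × 0.0126 × 4.88×10^10.
P = 32.4 W.

P ≈ 32.4 W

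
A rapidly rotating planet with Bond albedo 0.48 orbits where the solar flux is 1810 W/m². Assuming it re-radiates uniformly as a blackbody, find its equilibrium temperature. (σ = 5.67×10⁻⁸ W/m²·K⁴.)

T ≈ 254 K

Power absorbed = (1−a)S·πR²; power emitted = 4πR²σT⁴. Equating and cancelling πR²:
T = ((1−a)S / 4σ)^(1/4) = (941 / (4 × 5.67×10⁻⁸))^(1/4) = (4.15×10^9)^(1/4).
T = 254 K.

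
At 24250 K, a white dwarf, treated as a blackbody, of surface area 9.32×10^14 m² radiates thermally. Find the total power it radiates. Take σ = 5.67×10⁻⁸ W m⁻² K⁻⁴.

P = σAT⁴ = 5.67×10⁻⁸ × 9.32×10^14 × (24250)⁴ = 5.67×10⁻⁸ × 9.32×10^14 × 3.46×10^17.
P = 1.83×10^25 W.

P ≈ 1.83×10^25 W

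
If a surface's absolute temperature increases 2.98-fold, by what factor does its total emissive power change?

P ∝ T⁴, so the power scales as (2.98)⁴ = 78.9.

factor ≈ 78.9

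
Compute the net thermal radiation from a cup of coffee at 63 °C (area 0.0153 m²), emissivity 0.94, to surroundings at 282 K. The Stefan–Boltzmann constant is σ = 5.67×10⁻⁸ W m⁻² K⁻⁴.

Convert: 63 °C = 336 K.
Q = εσA(T⁴ − T_s⁴). T⁴ − T_s⁴ = (336)⁴ − (282)⁴ = 1.27×10^10 − 6.32×10^9 = 6.42×10^9 K⁴.
Q = 0.94 × 5.67×10⁻⁸ × 0.0153 × 6.42×10^9 = 5.24 W.

Q ≈ 5.24 W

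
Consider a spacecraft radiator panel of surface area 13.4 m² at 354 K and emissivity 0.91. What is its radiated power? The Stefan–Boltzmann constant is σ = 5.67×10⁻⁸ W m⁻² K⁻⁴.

P = εσAT⁴ = 0.91 × 5.67×10⁻⁸ × 13.4 × (354)⁴ = 0.91 × 5.67×10⁻⁸ × 13.4 × 1.57×10^10.
P = 10900 W.

P ≈ 10900 W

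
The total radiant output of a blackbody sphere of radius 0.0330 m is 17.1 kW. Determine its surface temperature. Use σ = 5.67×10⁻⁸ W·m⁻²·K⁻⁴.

A = 4πr² = 4π × (0.0330)² = 0.0137 m².
From P = σAT⁴, T = (P / σA)^(1/4) = (17100 / (5.67×10⁻⁸ × 0.0137))^(1/4).
T = (2.20×10^13)^(1/4) = 2170 K.

T ≈ 2170 K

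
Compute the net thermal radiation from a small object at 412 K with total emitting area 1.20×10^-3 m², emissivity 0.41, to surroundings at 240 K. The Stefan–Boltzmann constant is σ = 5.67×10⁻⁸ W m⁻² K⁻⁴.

Q = εσA(T⁴ − T_s⁴). T⁴ − T_s⁴ = (412)⁴ − (240)⁴ = 2.88×10^10 − 3.32×10^9 = 2.55×10^10 K⁴.
Q = 0.41 × 5.67×10⁻⁸ × 1.20×10^-3 × 2.55×10^10 = 0.711 W.

Q ≈ 0.711 W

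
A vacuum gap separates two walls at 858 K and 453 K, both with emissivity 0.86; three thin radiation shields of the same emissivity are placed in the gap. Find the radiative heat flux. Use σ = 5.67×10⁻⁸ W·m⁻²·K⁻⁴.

Each of the 4 gaps contributes resistance (2/ε − 1) = 2/0.86 − 1 = 1.326; total = 5.302.
q = σ(T₁⁴ − T₂⁴) / 5.302 = 5.67×10⁻⁸ × 5.00×10^11 / 5.302 = 5340 W/m².

q ≈ 5340 W/m²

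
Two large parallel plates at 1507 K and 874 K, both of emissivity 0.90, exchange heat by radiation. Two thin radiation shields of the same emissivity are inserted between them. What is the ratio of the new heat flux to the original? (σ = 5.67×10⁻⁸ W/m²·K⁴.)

With N identical shields there are N+1 = 3 gaps in series, each with the same radiative resistance, so the flux falls to 1/(N+1) of its unshielded value.

ratio ≈ 0.333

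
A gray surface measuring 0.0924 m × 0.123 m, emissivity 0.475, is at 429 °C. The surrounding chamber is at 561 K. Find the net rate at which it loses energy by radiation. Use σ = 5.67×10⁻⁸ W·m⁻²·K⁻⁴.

A = 0.0924 × 0.123 = 0.0114 m².
Convert: 429 °C = 702 K.
Q = εσA(T⁴ − T_s⁴). T⁴ − T_s⁴ = (702)⁴ − (561)⁴ = 2.43×10^11 − 9.90×10^10 = 1.44×10^11 K⁴.
Q = 0.475 × 5.67×10⁻⁸ × 0.0114 × 1.44×10^11 = 44.0 W.

Q ≈ 44.0 W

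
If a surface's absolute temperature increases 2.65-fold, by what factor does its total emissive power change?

P ∝ T⁴, so the power scales as (2.65)⁴ = 49.3.

factor ≈ 49.3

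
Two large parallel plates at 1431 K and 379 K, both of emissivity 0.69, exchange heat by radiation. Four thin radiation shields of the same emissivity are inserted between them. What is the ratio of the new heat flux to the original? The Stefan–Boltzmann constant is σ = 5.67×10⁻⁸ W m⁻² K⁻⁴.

ratio ≈ 0.200

With N identical shields there are N+1 = 5 gaps in series, each with the same radiative resistance, so the flux falls to 1/(N+1) of its unshielded value.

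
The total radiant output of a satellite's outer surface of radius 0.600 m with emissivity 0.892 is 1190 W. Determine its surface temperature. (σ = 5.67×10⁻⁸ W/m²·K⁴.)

T ≈ 269 K

A = 4πr² = 4π × (0.600)² = 4.52 m².
From P = εσAT⁴, T = (P / εσA)^(1/4) = (1190 / (0.892 × 5.67×10⁻⁸ × 4.52))^(1/4).
T = (5.20×10^9)^(1/4) = 269 K.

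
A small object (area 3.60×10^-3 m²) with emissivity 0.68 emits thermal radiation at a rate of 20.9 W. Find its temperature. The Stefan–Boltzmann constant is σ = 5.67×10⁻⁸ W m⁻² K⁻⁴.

T ≈ 623 K

From P = εσAT⁴, T = (P / εσA)^(1/4) = (20.9 / (0.68 × 5.67×10⁻⁸ × 3.60×10^-3))^(1/4).
T = (1.51×10^11)^(1/4) = 623 K.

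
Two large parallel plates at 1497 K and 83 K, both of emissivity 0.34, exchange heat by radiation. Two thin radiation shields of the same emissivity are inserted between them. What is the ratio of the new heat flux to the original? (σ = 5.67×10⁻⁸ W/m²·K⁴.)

With N identical shields there are N+1 = 3 gaps in series, each with the same radiative resistance, so the flux falls to 1/(N+1) of its unshielded value.

ratio ≈ 0.333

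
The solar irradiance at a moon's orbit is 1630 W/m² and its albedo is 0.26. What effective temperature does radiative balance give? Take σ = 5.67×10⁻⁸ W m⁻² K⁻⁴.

T ≈ 270 K

Power absorbed = (1−a)S·πR²; power emitted = 4πR²σT⁴. Equating and cancelling πR²:
T = ((1−a)S / 4σ)^(1/4) = (1210 / (4 × 5.67×10⁻⁸))^(1/4) = (5.32×10^9)^(1/4).
T = 270 K.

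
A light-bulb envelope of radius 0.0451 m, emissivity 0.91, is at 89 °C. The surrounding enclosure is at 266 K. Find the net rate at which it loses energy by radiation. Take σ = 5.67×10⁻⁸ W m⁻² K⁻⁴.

Q ≈ 16.0 W

A = 4πr² = 4π × (0.0451)² = 0.0256 m².
Convert: 89 °C = 362 K.
Q = εσA(T⁴ − T_s⁴). T⁴ − T_s⁴ = (362)⁴ − (266)⁴ = 1.72×10^10 − 5.01×10^9 = 1.22×10^10 K⁴.
Q = 0.91 × 5.67×10⁻⁸ × 0.0256 × 1.22×10^10 = 16.0 W.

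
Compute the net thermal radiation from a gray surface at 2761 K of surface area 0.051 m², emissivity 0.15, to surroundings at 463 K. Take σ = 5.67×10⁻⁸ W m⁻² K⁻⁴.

Q = εσA(T⁴ − T_s⁴). T⁴ − T_s⁴ = (2761)⁴ − (463)⁴ = 5.81×10^13 − 4.60×10^10 = 5.81×10^13 K⁴.
Q = 0.15 × 5.67×10⁻⁸ × 0.0510 × 5.81×10^13 = 25200 W.

Q ≈ 25200 W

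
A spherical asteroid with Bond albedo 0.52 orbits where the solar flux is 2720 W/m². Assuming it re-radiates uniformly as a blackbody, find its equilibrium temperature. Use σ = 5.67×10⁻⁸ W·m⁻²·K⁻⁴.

T ≈ 275 K

Power absorbed = (1−a)S·πR²; power emitted = 4πR²σT⁴. Equating and cancelling πR²:
T = ((1−a)S / 4σ)^(1/4) = (1310 / (4 × 5.67×10⁻⁸))^(1/4) = (5.76×10^9)^(1/4).
T = 275 K.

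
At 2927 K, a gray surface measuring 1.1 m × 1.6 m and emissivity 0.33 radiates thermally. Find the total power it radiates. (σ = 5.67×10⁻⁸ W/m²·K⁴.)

P ≈ 2.42×10^6 W

A = 1.1 × 1.6 = 1.76 m².
P = εσAT⁴ = 0.33 × 5.67×10⁻⁸ × 1.76 × (2927)⁴ = 0.33 × 5.67×10⁻⁸ × 1.76 × 7.34×10^13.
P = 2.42×10^6 W.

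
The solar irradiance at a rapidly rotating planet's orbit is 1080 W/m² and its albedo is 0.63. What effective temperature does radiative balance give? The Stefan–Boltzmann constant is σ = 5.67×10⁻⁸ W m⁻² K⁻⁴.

T ≈ 205 K

Power absorbed = (1−a)S·πR²; power emitted = 4πR²σT⁴. Equating and cancelling πR²:
T = ((1−a)S / 4σ)^(1/4) = (400 / (4 × 5.67×10⁻⁸))^(1/4) = (1.76×10^9)^(1/4).
T = 205 K.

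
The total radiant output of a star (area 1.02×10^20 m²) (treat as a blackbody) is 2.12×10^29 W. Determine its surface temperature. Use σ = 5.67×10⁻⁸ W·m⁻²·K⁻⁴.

T ≈ 13800 K

From P = σAT⁴, T = (P / σA)^(1/4) = (2.12×10^29 / (5.67×10⁻⁸ × 1.02×10^20))^(1/4).
T = (3.67×10^16)^(1/4) = 13800 K.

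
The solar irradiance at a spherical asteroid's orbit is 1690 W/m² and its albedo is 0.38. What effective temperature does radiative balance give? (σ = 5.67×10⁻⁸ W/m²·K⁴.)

Power absorbed = (1−a)S·πR²; power emitted = 4πR²σT⁴. Equating and cancelling πR²:
T = ((1−a)S / 4σ)^(1/4) = (1050 / (4 × 5.67×10⁻⁸))^(1/4) = (4.62×10^9)^(1/4).
T = 261 K.

T ≈ 261 K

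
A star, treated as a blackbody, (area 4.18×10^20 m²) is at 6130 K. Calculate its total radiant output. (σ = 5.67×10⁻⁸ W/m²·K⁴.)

P ≈ 3.35×10^28 W

P = σAT⁴ = 5.67×10⁻⁸ × 4.18×10^20 × (6130)⁴ = 5.67×10⁻⁸ × 4.18×10^20 × 1.41×10^15.
P = 3.35×10^28 W.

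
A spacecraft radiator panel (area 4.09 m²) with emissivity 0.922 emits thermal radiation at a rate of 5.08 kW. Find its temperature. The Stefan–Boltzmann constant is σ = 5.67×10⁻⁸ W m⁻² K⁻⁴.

From P = εσAT⁴, T = (P / εσA)^(1/4) = (5080 / (0.922 × 5.67×10⁻⁸ × 4.09))^(1/4).
T = (2.38×10^10)^(1/4) = 393 K.

T ≈ 393 K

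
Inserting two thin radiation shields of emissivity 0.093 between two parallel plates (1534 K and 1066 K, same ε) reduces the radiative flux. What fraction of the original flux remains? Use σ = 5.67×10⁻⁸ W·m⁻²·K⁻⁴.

With N identical shields there are N+1 = 3 gaps in series, each with the same radiative resistance, so the flux falls to 1/(N+1) of its unshielded value.

ratio ≈ 0.333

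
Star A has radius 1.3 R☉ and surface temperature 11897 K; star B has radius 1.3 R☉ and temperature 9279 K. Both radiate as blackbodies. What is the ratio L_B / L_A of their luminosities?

L = 4πR²σT⁴ ∝ R²T⁴, so L_B/L_A = (1.3/1.3)² × (9279/11897)⁴ = 1.00 × 0.370 = 0.370.

L_B/L_A ≈ 0.370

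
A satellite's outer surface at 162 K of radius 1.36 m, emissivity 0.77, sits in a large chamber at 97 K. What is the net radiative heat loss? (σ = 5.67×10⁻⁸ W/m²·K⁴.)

Q ≈ 609 W

A = 4πr² = 4π × (1.36)² = 23.2 m².
Q = εσA(T⁴ − T_s⁴). T⁴ − T_s⁴ = (162)⁴ − (97)⁴ = 6.89×10^8 − 8.85×10^7 = 6.00×10^8 K⁴.
Q = 0.77 × 5.67×10⁻⁸ × 23.2 × 6.00×10^8 = 609 W.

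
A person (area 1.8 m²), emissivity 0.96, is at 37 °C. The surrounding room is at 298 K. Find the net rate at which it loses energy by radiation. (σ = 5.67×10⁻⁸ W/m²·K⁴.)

Q ≈ 132 W

Convert: 37 °C = 310 K.
Q = εσA(T⁴ − T_s⁴). T⁴ − T_s⁴ = (310)⁴ − (298)⁴ = 9.24×10^9 − 7.89×10^9 = 1.35×10^9 K⁴.
Q = 0.96 × 5.67×10⁻⁸ × 1.80 × 1.35×10^9 = 132 W.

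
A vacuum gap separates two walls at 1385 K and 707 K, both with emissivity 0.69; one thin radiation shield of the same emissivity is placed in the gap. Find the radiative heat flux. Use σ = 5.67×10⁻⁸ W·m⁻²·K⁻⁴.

Each of the 2 gaps contributes resistance (2/ε − 1) = 2/0.69 − 1 = 1.899; total = 3.797.
q = σ(T₁⁴ − T₂⁴) / 3.797 = 5.67×10⁻⁸ × 3.43×10^12 / 3.797 = 51200 W/m².

q ≈ 51200 W/m²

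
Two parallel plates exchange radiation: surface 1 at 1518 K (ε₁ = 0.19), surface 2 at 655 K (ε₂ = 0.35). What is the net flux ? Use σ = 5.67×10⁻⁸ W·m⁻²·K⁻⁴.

For two large parallel gray plates, q = σ(T₁⁴ − T₂⁴) / (1/ε₁ + 1/ε₂ − 1).
1/ε₁ + 1/ε₂ − 1 = 1/0.19 + 1/0.35 − 1 = 7.120.
T₁⁴ − T₂⁴ = 5.31×10^12 − 1.84×10^11 = 5.13×10^12 K⁴.
q = 5.67×10⁻⁸ × 5.13×10^12 / 7.120 = 40800 W/m².

q ≈ 40800 W/m²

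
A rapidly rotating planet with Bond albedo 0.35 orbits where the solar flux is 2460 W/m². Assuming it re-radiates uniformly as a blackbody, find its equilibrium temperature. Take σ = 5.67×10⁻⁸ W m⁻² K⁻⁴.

Power absorbed = (1−a)S·πR²; power emitted = 4πR²σT⁴. Equating and cancelling πR²:
T = ((1−a)S / 4σ)^(1/4) = (1600 / (4 × 5.67×10⁻⁸))^(1/4) = (7.05×10^9)^(1/4).
T = 290 K.

T ≈ 290 K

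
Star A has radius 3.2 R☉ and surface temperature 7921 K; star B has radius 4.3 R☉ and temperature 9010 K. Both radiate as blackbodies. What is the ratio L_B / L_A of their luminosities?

L_B/L_A ≈ 3.02

L = 4πR²σT⁴ ∝ R²T⁴, so L_B/L_A = (4.3/3.2)² × (9010/7921)⁴ = 1.81 × 1.67 = 3.02.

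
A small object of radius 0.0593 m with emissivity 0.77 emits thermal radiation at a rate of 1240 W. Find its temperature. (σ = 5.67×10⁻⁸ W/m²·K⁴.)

A = 4πr² = 4π × (0.0593)² = 0.0442 m².
From P = εσAT⁴, T = (P / εσA)^(1/4) = (1240 / (0.77 × 5.67×10⁻⁸ × 0.0442))^(1/4).
T = (6.43×10^11)^(1/4) = 895 K.

T ≈ 895 K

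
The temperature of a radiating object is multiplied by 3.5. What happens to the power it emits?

P ∝ T⁴, so the power scales as (3.5)⁴ = 150.

factor ≈ 150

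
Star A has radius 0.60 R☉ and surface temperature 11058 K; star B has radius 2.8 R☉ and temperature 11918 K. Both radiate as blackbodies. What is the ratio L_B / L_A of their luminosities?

L = 4πR²σT⁴ ∝ R²T⁴, so L_B/L_A = (2.8/0.60)² × (11918/11058)⁴ = 21.8 × 1.35 = 29.4.

L_B/L_A ≈ 29.4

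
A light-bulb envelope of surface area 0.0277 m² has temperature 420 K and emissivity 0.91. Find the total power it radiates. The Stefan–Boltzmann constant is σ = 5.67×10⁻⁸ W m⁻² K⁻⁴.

P ≈ 44.5 W

Stefan–Boltzmann: P = εσAT⁴ = 0.91 × 5.67×10⁻⁸ × 0.0277 × (420)⁴ = 0.91 × 5.67×10⁻⁸ × 0.0277 × 3.11×10^10.
P = 44.5 W.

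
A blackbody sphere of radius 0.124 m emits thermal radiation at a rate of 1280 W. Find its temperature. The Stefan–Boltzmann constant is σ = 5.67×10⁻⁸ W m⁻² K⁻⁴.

T ≈ 585 K

A = 4πr² = 4π × (0.124)² = 0.193 m².
From P = σAT⁴, T = (P / σA)^(1/4) = (1280 / (5.67×10⁻⁸ × 0.193))^(1/4).
T = (1.17×10^11)^(1/4) = 585 K.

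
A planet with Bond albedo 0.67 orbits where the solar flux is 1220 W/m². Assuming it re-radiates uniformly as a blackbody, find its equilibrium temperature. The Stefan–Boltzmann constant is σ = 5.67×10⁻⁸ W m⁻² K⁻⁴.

T ≈ 205 K

Power absorbed = (1−a)S·πR²; power emitted = 4πR²σT⁴. Equating and cancelling πR²:
T = ((1−a)S / 4σ)^(1/4) = (403 / (4 × 5.67×10⁻⁸))^(1/4) = (1.78×10^9)^(1/4).
T = 205 K.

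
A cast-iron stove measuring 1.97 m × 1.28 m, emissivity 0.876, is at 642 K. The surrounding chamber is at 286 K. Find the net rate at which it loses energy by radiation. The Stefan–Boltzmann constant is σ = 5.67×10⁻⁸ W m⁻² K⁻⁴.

Q ≈ 20400 W

A = 1.97 × 1.28 = 2.52 m².
Q = εσA(T⁴ − T_s⁴). T⁴ − T_s⁴ = (642)⁴ − (286)⁴ = 1.70×10^11 − 6.69×10^9 = 1.63×10^11 K⁴.
Q = 0.876 × 5.67×10⁻⁸ × 2.52 × 1.63×10^11 = 20400 W.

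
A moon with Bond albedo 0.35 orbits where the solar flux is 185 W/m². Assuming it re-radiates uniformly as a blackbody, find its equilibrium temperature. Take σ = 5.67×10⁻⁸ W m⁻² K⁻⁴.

Power absorbed = (1−a)S·πR²; power emitted = 4πR²σT⁴. Equating and cancelling πR²:
T = ((1−a)S / 4σ)^(1/4) = (120 / (4 × 5.67×10⁻⁸))^(1/4) = (5.30×10^8)^(1/4).
T = 152 K.

T ≈ 152 K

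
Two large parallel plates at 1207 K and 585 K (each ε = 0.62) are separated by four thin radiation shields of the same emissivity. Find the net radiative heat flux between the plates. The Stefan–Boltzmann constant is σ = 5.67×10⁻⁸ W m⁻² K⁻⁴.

q ≈ 10200 W/m²

Each of the 5 gaps contributes resistance (2/ε − 1) = 2/0.62 − 1 = 2.226; total = 11.13.
q = σ(T₁⁴ − T₂⁴) / 11.13 = 5.67×10⁻⁸ × 2.01×10^12 / 11.13 = 10200 W/m².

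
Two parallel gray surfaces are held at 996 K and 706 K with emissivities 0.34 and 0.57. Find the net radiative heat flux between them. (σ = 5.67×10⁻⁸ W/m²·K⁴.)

For two large parallel gray plates, q = σ(T₁⁴ − T₂⁴) / (1/ε₁ + 1/ε₂ − 1).
1/ε₁ + 1/ε₂ − 1 = 1/0.34 + 1/0.57 − 1 = 3.696.
T₁⁴ − T₂⁴ = 9.84×10^11 − 2.48×10^11 = 7.36×10^11 K⁴.
q = 5.67×10⁻⁸ × 7.36×10^11 / 3.696 = 11300 W/m².

q ≈ 11300 W/m²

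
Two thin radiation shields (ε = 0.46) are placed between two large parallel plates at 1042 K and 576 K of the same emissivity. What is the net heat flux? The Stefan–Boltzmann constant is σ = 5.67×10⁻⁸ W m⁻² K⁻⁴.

Each of the 3 gaps contributes resistance (2/ε − 1) = 2/0.46 − 1 = 3.348; total = 10.04.
q = σ(T₁⁴ − T₂⁴) / 10.04 = 5.67×10⁻⁸ × 1.07×10^12 / 10.04 = 6030 W/m².

q ≈ 6030 W/m²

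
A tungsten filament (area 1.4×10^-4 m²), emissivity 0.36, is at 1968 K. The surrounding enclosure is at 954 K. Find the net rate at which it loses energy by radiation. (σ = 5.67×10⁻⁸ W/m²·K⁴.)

Q = εσA(T⁴ − T_s⁴). T⁴ − T_s⁴ = (1968)⁴ − (954)⁴ = 1.50×10^13 − 8.28×10^11 = 1.42×10^13 K⁴.
Q = 0.36 × 5.67×10⁻⁸ × 1.40×10^-4 × 1.42×10^13 = 40.5 W.

Q ≈ 40.5 W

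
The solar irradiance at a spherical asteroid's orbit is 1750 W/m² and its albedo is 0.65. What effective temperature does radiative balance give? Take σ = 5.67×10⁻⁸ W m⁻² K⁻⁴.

Power absorbed = (1−a)S·πR²; power emitted = 4πR²σT⁴. Equating and cancelling πR²:
T = ((1−a)S / 4σ)^(1/4) = (612 / (4 × 5.67×10⁻⁸))^(1/4) = (2.70×10^9)^(1/4).
T = 228 K.

T ≈ 228 K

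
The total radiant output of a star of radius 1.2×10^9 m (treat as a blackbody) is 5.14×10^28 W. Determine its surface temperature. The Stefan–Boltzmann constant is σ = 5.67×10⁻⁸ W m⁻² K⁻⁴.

A = 4πr² = 4π × (1.2×10^9)² = 1.81×10^19 m².
From P = σAT⁴, T = (P / σA)^(1/4) = (5.14×10^28 / (5.67×10⁻⁸ × 1.81×10^19))^(1/4).
T = (5.01×10^16)^(1/4) = 15000 K.

T ≈ 15000 K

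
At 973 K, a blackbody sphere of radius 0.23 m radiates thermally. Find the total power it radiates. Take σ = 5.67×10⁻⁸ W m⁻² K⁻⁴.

A = 4πr² = 4π × (0.23)² = 0.665 m².
P = σAT⁴ = 5.67×10⁻⁸ × 0.665 × (973)⁴ = 5.67×10⁻⁸ × 0.665 × 8.96×10^11.
P = 33800 W.

P ≈ 33800 W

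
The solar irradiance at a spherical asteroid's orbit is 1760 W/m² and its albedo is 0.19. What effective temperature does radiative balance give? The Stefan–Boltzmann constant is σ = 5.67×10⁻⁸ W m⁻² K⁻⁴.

Power absorbed = (1−a)S·πR²; power emitted = 4πR²σT⁴. Equating and cancelling πR²:
T = ((1−a)S / 4σ)^(1/4) = (1430 / (4 × 5.67×10⁻⁸))^(1/4) = (6.29×10^9)^(1/4).
T = 282 K.

T ≈ 282 K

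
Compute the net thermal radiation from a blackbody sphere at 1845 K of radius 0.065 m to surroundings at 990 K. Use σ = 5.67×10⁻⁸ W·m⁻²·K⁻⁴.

A = 4πr² = 4π × (0.065)² = 0.0531 m².
Q = σA(T⁴ − T_s⁴). T⁴ − T_s⁴ = (1845)⁴ − (990)⁴ = 1.16×10^13 − 9.61×10^11 = 1.06×10^13 K⁴.
Q = 5.67×10⁻⁸ × 0.0531 × 1.06×10^13 = 32000 W.

Q ≈ 32000 W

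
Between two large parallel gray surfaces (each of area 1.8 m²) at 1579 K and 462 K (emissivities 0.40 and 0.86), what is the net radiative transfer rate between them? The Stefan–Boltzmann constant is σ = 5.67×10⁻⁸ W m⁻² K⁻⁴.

Q ≈ 2.37×10^5 W

For two large parallel gray plates, q = σ(T₁⁴ − T₂⁴) / (1/ε₁ + 1/ε₂ − 1).
1/ε₁ + 1/ε₂ − 1 = 1/0.40 + 1/0.86 − 1 = 2.663.
T₁⁴ − T₂⁴ = 6.22×10^12 − 4.56×10^10 = 6.17×10^12 K⁴.
q = 5.67×10⁻⁸ × 6.17×10^12 / 2.663 = 1.31×10^5 W/m².
Q = q·A = 1.31×10^5 × 1.8 = 2.37×10^5 W.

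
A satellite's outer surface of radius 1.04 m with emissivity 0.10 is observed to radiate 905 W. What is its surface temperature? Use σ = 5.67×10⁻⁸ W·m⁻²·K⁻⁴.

A = 4πr² = 4π × (1.04)² = 13.6 m².
From P = εσAT⁴, T = (P / εσA)^(1/4) = (905 / (0.10 × 5.67×10⁻⁸ × 13.6))^(1/4).
T = (1.17×10^10)^(1/4) = 329 K.

T ≈ 329 K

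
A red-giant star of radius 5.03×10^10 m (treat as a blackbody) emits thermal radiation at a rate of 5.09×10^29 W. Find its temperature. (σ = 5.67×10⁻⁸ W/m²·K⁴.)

T ≈ 4100 K

A = 4πr² = 4π × (5.03×10^10)² = 3.18×10^22 m².
From P = σAT⁴, T = (P / σA)^(1/4) = (5.09×10^29 / (5.67×10⁻⁸ × 3.18×10^22))^(1/4).
T = (2.82×10^14)^(1/4) = 4100 K.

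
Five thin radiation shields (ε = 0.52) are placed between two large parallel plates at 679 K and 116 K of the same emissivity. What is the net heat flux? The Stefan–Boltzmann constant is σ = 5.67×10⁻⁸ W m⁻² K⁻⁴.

q ≈ 705 W/m²

Each of the 6 gaps contributes resistance (2/ε − 1) = 2/0.52 − 1 = 2.846; total = 17.08.
q = σ(T₁⁴ − T₂⁴) / 17.08 = 5.67×10⁻⁸ × 2.12×10^11 / 17.08 = 705 W/m².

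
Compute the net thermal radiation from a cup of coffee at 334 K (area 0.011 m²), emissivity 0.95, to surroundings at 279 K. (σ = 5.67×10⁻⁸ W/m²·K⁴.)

Q ≈ 3.78 W

Q = εσA(T⁴ − T_s⁴). T⁴ − T_s⁴ = (334)⁴ − (279)⁴ = 1.24×10^10 − 6.06×10^9 = 6.39×10^9 K⁴.
Q = 0.95 × 5.67×10⁻⁸ × 0.0110 × 6.39×10^9 = 3.78 W.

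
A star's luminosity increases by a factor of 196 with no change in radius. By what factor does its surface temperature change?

P ∝ T⁴ ⇒ T ∝ P^(1/4), so T scales by (196)^(1/4) = 3.74.

factor ≈ 3.74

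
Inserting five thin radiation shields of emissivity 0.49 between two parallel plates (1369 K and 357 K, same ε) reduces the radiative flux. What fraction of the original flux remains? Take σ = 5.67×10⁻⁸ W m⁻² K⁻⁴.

With N identical shields there are N+1 = 6 gaps in series, each with the same radiative resistance, so the flux falls to 1/(N+1) of its unshielded value.

ratio ≈ 0.167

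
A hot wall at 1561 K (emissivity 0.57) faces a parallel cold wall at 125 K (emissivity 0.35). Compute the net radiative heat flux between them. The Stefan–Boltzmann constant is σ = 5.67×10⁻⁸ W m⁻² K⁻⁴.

For two large parallel gray plates, q = σ(T₁⁴ − T₂⁴) / (1/ε₁ + 1/ε₂ − 1).
1/ε₁ + 1/ε₂ − 1 = 1/0.57 + 1/0.35 − 1 = 3.612.
T₁⁴ − T₂⁴ = 5.94×10^12 − 2.44×10^8 = 5.94×10^12 K⁴.
q = 5.67×10⁻⁸ × 5.94×10^12 / 3.612 = 93200 W/m².

q ≈ 93200 W/m²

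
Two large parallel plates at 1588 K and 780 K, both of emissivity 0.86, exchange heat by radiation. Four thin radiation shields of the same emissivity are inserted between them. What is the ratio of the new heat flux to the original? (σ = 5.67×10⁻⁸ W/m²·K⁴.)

ratio ≈ 0.200

With N identical shields there are N+1 = 5 gaps in series, each with the same radiative resistance, so the flux falls to 1/(N+1) of its unshielded value.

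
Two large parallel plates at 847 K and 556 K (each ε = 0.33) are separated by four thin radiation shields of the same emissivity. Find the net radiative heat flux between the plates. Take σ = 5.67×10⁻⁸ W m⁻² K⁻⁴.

q ≈ 939 W/m²

Each of the 5 gaps contributes resistance (2/ε − 1) = 2/0.33 − 1 = 5.061; total = 25.30.
q = σ(T₁⁴ − T₂⁴) / 25.30 = 5.67×10⁻⁸ × 4.19×10^11 / 25.30 = 939 W/m².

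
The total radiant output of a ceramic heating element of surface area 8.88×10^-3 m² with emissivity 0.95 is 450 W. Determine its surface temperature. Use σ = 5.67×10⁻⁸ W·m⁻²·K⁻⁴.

T ≈ 985 K

From P = εσAT⁴, T = (P / εσA)^(1/4) = (450 / (0.95 × 5.67×10⁻⁸ × 8.88×10^-3))^(1/4).
T = (9.41×10^11)^(1/4) = 985 K.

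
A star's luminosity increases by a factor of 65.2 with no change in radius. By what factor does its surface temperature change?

P ∝ T⁴ ⇒ T ∝ P^(1/4), so T scales by (65.2)^(1/4) = 2.84.

factor ≈ 2.84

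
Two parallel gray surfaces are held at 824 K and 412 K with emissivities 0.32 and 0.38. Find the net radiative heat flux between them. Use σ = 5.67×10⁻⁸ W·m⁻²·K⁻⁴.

For two large parallel gray plates, q = σ(T₁⁴ − T₂⁴) / (1/ε₁ + 1/ε₂ − 1).
1/ε₁ + 1/ε₂ − 1 = 1/0.32 + 1/0.38 − 1 = 4.757.
T₁⁴ − T₂⁴ = 4.61×10^11 − 2.88×10^10 = 4.32×10^11 K⁴.
q = 5.67×10⁻⁸ × 4.32×10^11 / 4.757 = 5150 W/m².

q ≈ 5150 W/m²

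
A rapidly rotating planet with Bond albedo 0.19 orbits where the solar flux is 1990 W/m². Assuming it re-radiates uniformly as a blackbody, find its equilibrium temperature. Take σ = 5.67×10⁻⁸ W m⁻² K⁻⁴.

Power absorbed = (1−a)S·πR²; power emitted = 4πR²σT⁴. Equating and cancelling πR²:
T = ((1−a)S / 4σ)^(1/4) = (1610 / (4 × 5.67×10⁻⁸))^(1/4) = (7.11×10^9)^(1/4).
T = 290 K.

T ≈ 290 K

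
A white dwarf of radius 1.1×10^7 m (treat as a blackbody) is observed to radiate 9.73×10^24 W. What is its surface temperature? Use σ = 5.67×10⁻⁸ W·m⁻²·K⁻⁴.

T ≈ 18300 K

A = 4πr² = 4π × (1.1×10^7)² = 1.52×10^15 m².
From P = σAT⁴, T = (P / σA)^(1/4) = (9.73×10^24 / (5.67×10⁻⁸ × 1.52×10^15))^(1/4).
T = (1.13×10^17)^(1/4) = 18300 K.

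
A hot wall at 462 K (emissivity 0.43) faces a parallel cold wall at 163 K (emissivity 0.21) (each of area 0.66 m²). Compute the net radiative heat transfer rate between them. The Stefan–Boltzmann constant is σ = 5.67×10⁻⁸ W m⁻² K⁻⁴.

Q ≈ 276 W

For two large parallel gray plates, q = σ(T₁⁴ − T₂⁴) / (1/ε₁ + 1/ε₂ − 1).
1/ε₁ + 1/ε₂ − 1 = 1/0.43 + 1/0.21 − 1 = 6.087.
T₁⁴ − T₂⁴ = 4.56×10^10 − 7.06×10^8 = 4.49×10^10 K⁴.
q = 5.67×10⁻⁸ × 4.49×10^10 / 6.087 = 418 W/m².
Q = q·A = 418 × 0.66 = 276 W.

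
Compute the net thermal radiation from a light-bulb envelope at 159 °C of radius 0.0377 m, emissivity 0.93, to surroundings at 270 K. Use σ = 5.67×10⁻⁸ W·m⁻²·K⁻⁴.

Q ≈ 27.8 W

A = 4πr² = 4π × (0.0377)² = 0.0179 m².
Convert: 159 °C = 432 K.
Q = εσA(T⁴ − T_s⁴). T⁴ − T_s⁴ = (432)⁴ − (270)⁴ = 3.48×10^10 − 5.31×10^9 = 2.95×10^10 K⁴.
Q = 0.93 × 5.67×10⁻⁸ × 0.0179 × 2.95×10^10 = 27.8 W.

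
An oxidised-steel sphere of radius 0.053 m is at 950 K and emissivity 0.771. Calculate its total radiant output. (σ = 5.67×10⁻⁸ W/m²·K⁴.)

A = 4πr² = 4π × (0.053)² = 0.0353 m².
Stefan–Boltzmann: P = εσAT⁴ = 0.771 × 5.67×10⁻⁸ × 0.0353 × (950)⁴ = 0.771 × 5.67×10⁻⁸ × 0.0353 × 8.15×10^11.
P = 1260 W.

P ≈ 1260 W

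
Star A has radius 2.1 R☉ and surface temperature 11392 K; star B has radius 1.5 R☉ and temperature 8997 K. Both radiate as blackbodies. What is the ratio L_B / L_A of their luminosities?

L_B/L_A ≈ 0.198

L = 4πR²σT⁴ ∝ R²T⁴, so L_B/L_A = (1.5/2.1)² × (8997/11392)⁴ = 0.510 × 0.389 = 0.198.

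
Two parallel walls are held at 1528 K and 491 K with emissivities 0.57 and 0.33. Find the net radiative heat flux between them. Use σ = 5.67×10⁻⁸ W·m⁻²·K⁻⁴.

q ≈ 80800 W/m²

For two large parallel gray plates, q = σ(T₁⁴ − T₂⁴) / (1/ε₁ + 1/ε₂ − 1).
1/ε₁ + 1/ε₂ − 1 = 1/0.57 + 1/0.33 − 1 = 3.785.
T₁⁴ − T₂⁴ = 5.45×10^12 − 5.81×10^10 = 5.39×10^12 K⁴.
q = 5.67×10⁻⁸ × 5.39×10^12 / 3.785 = 80800 W/m².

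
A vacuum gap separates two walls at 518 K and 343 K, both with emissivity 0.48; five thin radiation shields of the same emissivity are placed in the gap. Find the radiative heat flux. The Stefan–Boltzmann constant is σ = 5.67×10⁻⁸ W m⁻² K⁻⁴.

Each of the 6 gaps contributes resistance (2/ε − 1) = 2/0.48 − 1 = 3.167; total = 19.00.
q = σ(T₁⁴ − T₂⁴) / 19.00 = 5.67×10⁻⁸ × 5.82×10^10 / 19.00 = 174 W/m².

q ≈ 174 W/m²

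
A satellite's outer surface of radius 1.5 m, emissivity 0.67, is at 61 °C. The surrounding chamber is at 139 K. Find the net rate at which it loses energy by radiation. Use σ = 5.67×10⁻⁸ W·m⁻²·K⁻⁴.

A = 4πr² = 4π × (1.5)² = 28.3 m².
Convert: 61 °C = 334 K.
Q = εσA(T⁴ − T_s⁴). T⁴ − T_s⁴ = (334)⁴ − (139)⁴ = 1.24×10^10 − 3.73×10^8 = 1.21×10^10 K⁴.
Q = 0.67 × 5.67×10⁻⁸ × 28.3 × 1.21×10^10 = 13000 W.

Q ≈ 13000 W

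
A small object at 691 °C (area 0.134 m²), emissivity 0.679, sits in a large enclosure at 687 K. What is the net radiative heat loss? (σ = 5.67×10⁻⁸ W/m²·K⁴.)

Convert: 691 °C = 964 K.
Q = εσA(T⁴ − T_s⁴). T⁴ − T_s⁴ = (964)⁴ − (687)⁴ = 8.64×10^11 − 2.23×10^11 = 6.41×10^11 K⁴.
Q = 0.679 × 5.67×10⁻⁸ × 0.134 × 6.41×10^11 = 3310 W.

Q ≈ 3310 W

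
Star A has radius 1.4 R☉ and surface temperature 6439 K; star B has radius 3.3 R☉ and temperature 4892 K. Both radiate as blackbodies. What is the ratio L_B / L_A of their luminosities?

L_B/L_A ≈ 1.85

L = 4πR²σT⁴ ∝ R²T⁴, so L_B/L_A = (3.3/1.4)² × (4892/6439)⁴ = 5.56 × 0.333 = 1.85.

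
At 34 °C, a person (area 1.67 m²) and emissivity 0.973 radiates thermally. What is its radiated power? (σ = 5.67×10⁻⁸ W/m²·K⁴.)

P ≈ 818 W

34 °C = 307 K.
P = εσAT⁴ = 0.973 × 5.67×10⁻⁸ × 1.67 × (307)⁴ = 0.973 × 5.67×10⁻⁸ × 1.67 × 8.88×10^9.
P = 818 W.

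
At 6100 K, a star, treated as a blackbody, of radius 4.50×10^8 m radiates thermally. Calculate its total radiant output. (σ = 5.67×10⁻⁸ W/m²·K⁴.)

P ≈ 2.00×10^26 W

A = 4πr² = 4π × (4.50×10^8)² = 2.54×10^18 m².
P = σAT⁴ = 5.67×10⁻⁸ × 2.54×10^18 × (6100)⁴ = 5.67×10⁻⁸ × 2.54×10^18 × 1.38×10^15.
P = 2.00×10^26 W.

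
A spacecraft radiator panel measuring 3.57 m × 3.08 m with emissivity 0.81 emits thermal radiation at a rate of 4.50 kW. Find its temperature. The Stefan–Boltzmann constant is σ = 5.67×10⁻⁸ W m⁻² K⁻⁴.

T ≈ 307 K

A = 3.57 × 3.08 = 11.0 m².
From P = εσAT⁴, T = (P / εσA)^(1/4) = (4500 / (0.81 × 5.67×10⁻⁸ × 11.0))^(1/4).
T = (8.91×10^9)^(1/4) = 307 K.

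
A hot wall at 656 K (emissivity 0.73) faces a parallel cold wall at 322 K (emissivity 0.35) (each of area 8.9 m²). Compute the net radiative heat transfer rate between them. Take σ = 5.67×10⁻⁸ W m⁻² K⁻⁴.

Q ≈ 27300 W

For two large parallel gray plates, q = σ(T₁⁴ − T₂⁴) / (1/ε₁ + 1/ε₂ − 1).
1/ε₁ + 1/ε₂ − 1 = 1/0.73 + 1/0.35 − 1 = 3.227.
T₁⁴ − T₂⁴ = 1.85×10^11 − 1.08×10^10 = 1.74×10^11 K⁴.
q = 5.67×10⁻⁸ × 1.74×10^11 / 3.227 = 3060 W/m².
Q = q·A = 3060 × 8.9 = 27300 W.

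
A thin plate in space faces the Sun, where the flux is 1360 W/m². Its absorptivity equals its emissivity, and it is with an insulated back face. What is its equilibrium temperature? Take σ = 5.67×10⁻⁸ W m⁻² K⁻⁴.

Absorbed flux αS = emitted flux εσT⁴ (one radiating face); with α = ε, T = (S/σ)^(1/4).
T = (1360 / 5.67×10⁻⁸)^(1/4) = (2.40×10^10)^(1/4).
T = 394 K.

T ≈ 394 K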